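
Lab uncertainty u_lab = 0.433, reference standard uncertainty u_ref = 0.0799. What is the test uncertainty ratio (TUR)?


TUR = u_lab / u_ref
= 0.433 / 0.0799
= 5.4193

5.4193


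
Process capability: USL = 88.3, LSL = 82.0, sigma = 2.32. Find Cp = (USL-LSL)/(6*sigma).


Cp = (USL - LSL) / (6 * sigma)
= (88.3 - 82.0) / (6 * 2.32)
= 6.3000 / 13.9200
= 0.4526

0.4526


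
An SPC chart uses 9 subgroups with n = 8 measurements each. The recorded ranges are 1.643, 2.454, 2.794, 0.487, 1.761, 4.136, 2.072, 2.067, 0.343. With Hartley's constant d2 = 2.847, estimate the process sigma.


R_bar = (1.643 + 2.454 + 2.794 + 0.487 + 1.761 + 4.136 + 2.072 + 2.067 + 0.343) / 9
R_bar = 17.757 / 9 = 1.973
sigma_hat = R_bar / d2 = 1.973 / 2.847 = 0.6930

0.6930


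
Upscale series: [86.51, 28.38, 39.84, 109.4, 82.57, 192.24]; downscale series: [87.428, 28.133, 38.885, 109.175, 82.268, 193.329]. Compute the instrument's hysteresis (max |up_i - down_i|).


|86.51 - 87.428| = 0.9180
|28.38 - 28.133| = 0.2470
|39.84 - 38.885| = 0.9550
|109.4 - 109.175| = 0.2250
|82.57 - 82.268| = 0.3020
|192.24 - 193.329| = 1.0890
hysteresis = max(diffs) = 1.0890

1.0890


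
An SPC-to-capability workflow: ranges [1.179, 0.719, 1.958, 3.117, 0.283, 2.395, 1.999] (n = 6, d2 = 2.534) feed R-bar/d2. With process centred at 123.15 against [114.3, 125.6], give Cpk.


R_bar = (1.179 + 0.719 + 1.958 + 3.117 + 0.283 + 2.395 + 1.999) / 7 = 1.6642857
sigma = R_bar / d2 = 1.6642857 / 2.534 = 0.65678204
Cp = (USL - LSL)/(6*sigma) = (125.6 - 114.3)/(6*0.65678204) = 2.8675
Cpu = (125.6 - 123.15)/(3*0.65678204) = 1.2434
Cpl = (123.15 - 114.3)/(3*0.65678204) = 4.4916
Cpk = min(Cpu, Cpl) = 1.2434

1.2434


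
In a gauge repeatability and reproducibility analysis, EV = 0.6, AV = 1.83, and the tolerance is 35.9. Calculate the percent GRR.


GRR = sqrt(EV^2 + AV^2) = sqrt(0.6^2 + 1.83^2) = 1.9258505
%GRR = GRR / tol * 100 = 1.9258505 / 35.9 * 100
%GRR = 5.3645

5.3645


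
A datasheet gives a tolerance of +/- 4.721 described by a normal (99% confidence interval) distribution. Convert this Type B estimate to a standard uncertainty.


u_B = half_width / 2.576
u_B = 4.721 / 2.576
u_B = 1.8327

1.8327


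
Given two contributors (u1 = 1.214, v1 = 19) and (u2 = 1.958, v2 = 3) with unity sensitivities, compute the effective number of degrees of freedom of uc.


uc = sqrt(u1^2 + u2^2) = sqrt(1.214^2 + 1.958^2) = 2.3038142
v_eff = uc^4 / (u1^4/v1 + u2^4/v2)
= 2.3038142^4 / (1.214^4/19 + 1.958^4/3)
= 28.170192 / 5.0135685
v_eff = 5.6188

5.6188


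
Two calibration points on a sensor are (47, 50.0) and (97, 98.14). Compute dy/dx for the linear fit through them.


slope = (y2 - y1) / (x2 - x1)
= (98.14 - 50.0) / (97 - 47)
= 48.1400 / 50
= 0.9628

0.9628


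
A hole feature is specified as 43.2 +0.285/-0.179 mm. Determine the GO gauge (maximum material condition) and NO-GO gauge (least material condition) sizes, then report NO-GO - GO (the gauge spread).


GO = nominal - lower_tol (smallest hole = maximum material condition)
GO = 43.2 - 0.179 = 43.021
NO-GO = nominal + upper_tol (largest hole = least material condition)
NO-GO = 43.2 + 0.285 = 43.485
spread = NO-GO - GO = 43.485 - 43.021 = 0.4640

0.4640


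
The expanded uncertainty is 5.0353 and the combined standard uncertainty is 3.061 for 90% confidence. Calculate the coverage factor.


k = U / uc
k = 5.0353 / 3.061
k = 1.645

1.645


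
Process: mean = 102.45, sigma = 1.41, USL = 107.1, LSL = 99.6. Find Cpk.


Cpu = (USL - mean) / (3*sigma) = (107.1 - 102.45) / (3*1.41) = 1.0993
Cpl = (mean - LSL) / (3*sigma) = (102.45 - 99.6) / (3*1.41) = 0.6738
Cpk = min(Cpu, Cpl) = 0.6738

0.6738


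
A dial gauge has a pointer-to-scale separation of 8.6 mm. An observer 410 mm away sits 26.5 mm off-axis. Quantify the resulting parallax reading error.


error = h * offset / d
= 8.6 * 26.5 / 410
= 0.5559

0.5559


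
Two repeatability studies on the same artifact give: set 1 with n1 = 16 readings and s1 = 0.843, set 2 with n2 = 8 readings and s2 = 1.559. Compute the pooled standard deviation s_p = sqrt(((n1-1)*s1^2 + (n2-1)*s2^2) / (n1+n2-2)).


s_p = sqrt(((n1-1)*s1^2 + (n2-1)*s2^2) / (n1+n2-2))
numerator = (16-1)*0.843^2 + (8-1)*1.559^2 = 10.659735 + 17.013367 = 27.673102
denominator = 16 + 8 - 2 = 22
s_p^2 = 27.673102 / 22 = 1.2578683
s_p = sqrt(1.2578683) = 1.1215

1.1215


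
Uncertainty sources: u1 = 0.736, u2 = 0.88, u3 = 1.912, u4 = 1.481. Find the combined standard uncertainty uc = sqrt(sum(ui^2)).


uc = sqrt(0.736^2 + 0.88^2 + 1.912^2 + 1.481^2)
uc = sqrt(7.165201)
uc = 2.6768

2.6768


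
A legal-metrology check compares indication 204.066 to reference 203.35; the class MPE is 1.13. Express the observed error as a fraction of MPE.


e = indication - reference = 204.066 - 203.35 = 0.7160
|e| = 0.7160
ratio = |e| / MPE = 0.7160 / 1.13
ratio = 0.6336

0.6336


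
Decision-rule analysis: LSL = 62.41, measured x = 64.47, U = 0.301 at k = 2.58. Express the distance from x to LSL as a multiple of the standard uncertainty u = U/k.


u = U / k = 0.301 / 2.58 = 0.11666667
margin = |LSL - x| = |62.41 - 64.47| = 2.06
z = margin / u = 2.06 / 0.11666667
z = 17.6571

17.6571


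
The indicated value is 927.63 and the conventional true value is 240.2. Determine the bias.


Systematic error = measured - true
= 927.63 - 240.2
= 687.4300

687.4300


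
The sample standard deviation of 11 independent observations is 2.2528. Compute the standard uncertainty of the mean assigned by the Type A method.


u_A = s / sqrt(n)
u_A = 2.2528 / sqrt(11)
u_A = 2.2528 / 3.3166248
u_A = 0.6792

0.6792


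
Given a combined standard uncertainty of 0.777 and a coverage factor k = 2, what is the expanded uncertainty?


U = k * uc
U = 2 * 0.777
U = 1.5540

1.5540


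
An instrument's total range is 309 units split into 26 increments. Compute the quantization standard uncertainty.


resolution = range / divisions
resolution = 309 / 26 = 11.884615
u_res = resolution / (2*sqrt(3))
u_res = 11.884615 / 3.4641016
u_res = 3.4308

3.4308


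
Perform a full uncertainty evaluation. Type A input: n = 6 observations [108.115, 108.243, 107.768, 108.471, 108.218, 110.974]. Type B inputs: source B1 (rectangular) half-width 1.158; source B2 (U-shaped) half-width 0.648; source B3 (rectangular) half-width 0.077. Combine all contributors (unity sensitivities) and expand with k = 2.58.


mean = (108.115 + 108.243 + 107.768 + 108.471 + 108.218 + 110.974) / 6 = 108.6315
s = sqrt(sum((x - mean)^2)/(n-1)) = 1.1702466
u_A = s / sqrt(n) = 1.1702466 / sqrt(6) = 0.47775117
u_B1 = 1.158 / sqrt(3) = 0.66857161
u_B2 = 0.648 / sqrt(2) = 0.45820519
u_B3 = 0.077 / sqrt(3) = 0.044455971
uc = sqrt(0.47775117^2 + 0.66857161^2 + 0.45820519^2 + 0.044455971^2) = 0.94189304
U = k * uc = 2.58 * 0.94189304
U = 2.4301

2.4301


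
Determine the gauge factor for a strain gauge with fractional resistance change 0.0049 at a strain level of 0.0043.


GF = (dR/R) / epsilon
= 0.0049 / 0.0043
= 1.1395

1.1395


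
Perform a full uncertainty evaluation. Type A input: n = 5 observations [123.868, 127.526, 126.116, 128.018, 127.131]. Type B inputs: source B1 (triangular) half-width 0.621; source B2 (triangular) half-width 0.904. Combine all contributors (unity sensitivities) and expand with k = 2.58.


mean = (123.868 + 127.526 + 126.116 + 128.018 + 127.131) / 5 = 126.5318
s = sqrt(sum((x - mean)^2)/(n-1)) = 1.6450672
u_A = s / sqrt(n) = 1.6450672 / sqrt(5) = 0.73569642
u_B1 = 0.621 / sqrt(6) = 0.25352219
u_B2 = 0.904 / sqrt(6) = 0.36905645
uc = sqrt(0.73569642^2 + 0.25352219^2 + 0.36905645^2) = 0.8612348
U = k * uc = 2.58 * 0.8612348
U = 2.2220

2.2220


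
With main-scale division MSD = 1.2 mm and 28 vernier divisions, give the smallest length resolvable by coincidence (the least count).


LC = MSD / n_div
= 1.2 / 28
= 0.0429

0.0429


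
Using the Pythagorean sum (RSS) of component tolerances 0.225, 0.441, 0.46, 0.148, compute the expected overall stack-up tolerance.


RSS = sqrt(0.225^2 + 0.441^2 + 0.46^2 + 0.148^2)
= sqrt(0.47861)
= 0.6918

0.6918


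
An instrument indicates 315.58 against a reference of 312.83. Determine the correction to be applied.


Correction = standard - reading
= 312.83 - 315.58
= -2.7500

-2.7500


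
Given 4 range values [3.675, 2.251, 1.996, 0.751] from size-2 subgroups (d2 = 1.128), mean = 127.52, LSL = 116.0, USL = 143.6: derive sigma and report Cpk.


R_bar = (3.675 + 2.251 + 1.996 + 0.751) / 4 = 2.16825
sigma = R_bar / d2 = 2.16825 / 1.128 = 1.9222074
Cp = (USL - LSL)/(6*sigma) = (143.6 - 116.0)/(6*1.9222074) = 2.3931
Cpu = (143.6 - 127.52)/(3*1.9222074) = 2.7885
Cpl = (127.52 - 116.0)/(3*1.9222074) = 1.9977
Cpk = min(Cpu, Cpl) = 1.9977

1.9977


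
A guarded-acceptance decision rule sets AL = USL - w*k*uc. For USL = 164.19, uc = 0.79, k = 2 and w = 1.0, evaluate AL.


U = k * uc = 2 * 0.79 = 1.58
guard band g = w * U = 1.0 * 1.58 = 1.58
AL = USL - g = 164.19 - 1.58
AL = 162.6100

162.6100


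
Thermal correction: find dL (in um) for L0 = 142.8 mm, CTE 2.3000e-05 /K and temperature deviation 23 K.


dL = L * alpha * dT
= 142.8 * 2.3000e-05 * 23
= 0.0755412 mm
dL_um = 0.0755412 * 1000 = 75.5412 um

75.5412


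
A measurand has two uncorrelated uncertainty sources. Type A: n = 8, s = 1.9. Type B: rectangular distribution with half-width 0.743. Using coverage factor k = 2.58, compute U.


u_A = s / sqrt(n) = 1.9 / sqrt(8) = 0.67175144
u_B = half_width / sqrt(3) = 0.743 / sqrt(3) = 0.42897125
uc = sqrt(u_A^2 + u_B^2) = sqrt(0.67175144^2 + 0.42897125^2) = 0.79703597
U = k * uc = 2.58 * 0.79703597
U = 2.0564

2.0564


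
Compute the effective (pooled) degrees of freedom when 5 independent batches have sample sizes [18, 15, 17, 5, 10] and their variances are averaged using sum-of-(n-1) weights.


nu = sum_i (n_i - 1)
nu = ((18 - 1) + (15 - 1) + (17 - 1) + (5 - 1) + (10 - 1))
nu = 17 + 14 + 16 + 4 + 9
nu = 60

60


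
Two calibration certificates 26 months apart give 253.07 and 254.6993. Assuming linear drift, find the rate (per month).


rate = (v2 - v1) / months
= (254.6993 - 253.07) / 26
= 1.6293 / 26
= 0.0627

0.0627


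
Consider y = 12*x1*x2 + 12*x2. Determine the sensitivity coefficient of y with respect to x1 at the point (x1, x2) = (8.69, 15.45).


y = 12*x1*x2 + 12*x2
dy/dx1 = 12*x2
Evaluate at x2 = 15.45: c1 = 12 * 15.45
c1 = 185.4000

185.4000


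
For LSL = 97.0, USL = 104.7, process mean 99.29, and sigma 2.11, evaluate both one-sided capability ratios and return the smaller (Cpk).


Cpu = (USL - mean) / (3*sigma) = (104.7 - 99.29) / (3*2.11) = 0.8547
Cpl = (mean - LSL) / (3*sigma) = (99.29 - 97.0) / (3*2.11) = 0.3618
Cpk = min(Cpu, Cpl) = 0.3618

0.3618


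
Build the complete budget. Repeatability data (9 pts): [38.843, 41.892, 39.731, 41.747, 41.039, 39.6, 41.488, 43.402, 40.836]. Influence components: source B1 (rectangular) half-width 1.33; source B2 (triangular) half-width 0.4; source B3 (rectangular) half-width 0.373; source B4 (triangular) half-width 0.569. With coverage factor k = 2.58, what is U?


mean = (38.843 + 41.892 + 39.731 + 41.747 + 41.039 + 39.6 + 41.488 + 43.402 + 40.836) / 9 = 40.95311111
s = sqrt(sum((x - mean)^2)/(n-1)) = 1.3961134
u_A = s / sqrt(n) = 1.3961134 / sqrt(9) = 0.46537113
u_B1 = 1.33 / sqrt(3) = 0.76787586
u_B2 = 0.4 / sqrt(6) = 0.16329932
u_B3 = 0.373 / sqrt(3) = 0.21535165
u_B4 = 0.569 / sqrt(6) = 0.23229328
uc = sqrt(0.46537113^2 + 0.76787586^2 + 0.16329932^2 + 0.21535165^2 + 0.23229328^2) = 0.96602629
U = k * uc = 2.58 * 0.96602629
U = 2.4923

2.4923


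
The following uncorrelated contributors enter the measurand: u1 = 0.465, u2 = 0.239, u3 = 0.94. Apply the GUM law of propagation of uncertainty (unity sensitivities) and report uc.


uc = sqrt(0.465^2 + 0.239^2 + 0.94^2)
uc = sqrt(1.156946)
uc = 1.0756

1.0756


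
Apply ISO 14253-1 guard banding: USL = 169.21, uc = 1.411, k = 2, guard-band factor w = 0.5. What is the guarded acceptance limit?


U = k * uc = 2 * 1.411 = 2.822
guard band g = w * U = 0.5 * 2.822 = 1.411
AL = USL - g = 169.21 - 1.411
AL = 167.7990

167.7990


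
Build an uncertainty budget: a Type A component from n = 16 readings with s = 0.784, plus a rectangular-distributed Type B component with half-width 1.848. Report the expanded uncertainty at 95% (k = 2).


u_A = s / sqrt(n) = 0.784 / sqrt(16) = 0.196
u_B = half_width / sqrt(3) = 1.848 / sqrt(3) = 1.0669433
uc = sqrt(u_A^2 + u_B^2) = sqrt(0.196^2 + 1.0669433^2) = 1.0847968
U = k * uc = 2 * 1.0847968
U = 2.1696

2.1696


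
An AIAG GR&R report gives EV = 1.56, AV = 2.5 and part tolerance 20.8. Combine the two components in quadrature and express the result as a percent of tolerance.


GRR = sqrt(EV^2 + AV^2) = sqrt(1.56^2 + 2.5^2) = 2.9467949
%GRR = GRR / tol * 100 = 2.9467949 / 20.8 * 100
%GRR = 14.1673

14.1673


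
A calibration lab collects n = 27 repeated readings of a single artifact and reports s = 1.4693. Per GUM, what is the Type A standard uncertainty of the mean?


u_A = s / sqrt(n)
u_A = 1.4693 / sqrt(27)
u_A = 1.4693 / 5.1961524
u_A = 0.2828

0.2828


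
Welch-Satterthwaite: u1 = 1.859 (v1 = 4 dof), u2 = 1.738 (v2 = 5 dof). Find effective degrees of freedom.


uc = sqrt(u1^2 + u2^2) = sqrt(1.859^2 + 1.738^2) = 2.5449018
v_eff = uc^4 / (u1^4/v1 + u2^4/v2)
= 2.5449018^4 / (1.859^4/4 + 1.738^4/5)
= 41.945378 / 4.8106364
v_eff = 8.7193

8.7193


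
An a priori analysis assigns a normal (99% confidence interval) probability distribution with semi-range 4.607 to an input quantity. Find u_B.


u_B = half_width / 2.576
u_B = 4.607 / 2.576
u_B = 1.7884

1.7884


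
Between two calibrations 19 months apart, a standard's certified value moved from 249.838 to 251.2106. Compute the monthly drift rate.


rate = (v2 - v1) / months
= (251.2106 - 249.838) / 19
= 1.3726 / 19
= 0.0722

0.0722


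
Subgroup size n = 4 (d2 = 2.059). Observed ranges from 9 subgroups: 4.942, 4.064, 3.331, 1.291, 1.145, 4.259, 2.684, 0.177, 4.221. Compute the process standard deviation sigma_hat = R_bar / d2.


R_bar = (4.942 + 4.064 + 3.331 + 1.291 + 1.145 + 4.259 + 2.684 + 0.177 + 4.221) / 9
R_bar = 26.114 / 9 = 2.9015556
sigma_hat = R_bar / d2 = 2.9015556 / 2.059 = 1.4092

1.4092


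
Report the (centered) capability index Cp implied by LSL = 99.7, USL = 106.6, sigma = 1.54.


Cp = (USL - LSL) / (6 * sigma)
= (106.6 - 99.7) / (6 * 1.54)
= 6.9000 / 9.2400
= 0.7468

0.7468


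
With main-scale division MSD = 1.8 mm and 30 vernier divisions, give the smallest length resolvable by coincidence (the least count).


LC = MSD / n_div
= 1.8 / 30
= 0.0600

0.0600


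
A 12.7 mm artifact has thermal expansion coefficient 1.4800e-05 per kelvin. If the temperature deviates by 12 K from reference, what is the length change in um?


dL = L * alpha * dT
= 12.7 * 1.4800e-05 * 12
= 0.0022555 mm
dL_um = 0.0022555 * 1000 = 2.2555 um

2.2555


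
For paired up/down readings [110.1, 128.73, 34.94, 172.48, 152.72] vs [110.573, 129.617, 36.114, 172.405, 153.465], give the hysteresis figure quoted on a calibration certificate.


|110.1 - 110.573| = 0.4730
|128.73 - 129.617| = 0.8870
|34.94 - 36.114| = 1.1740
|172.48 - 172.405| = 0.0750
|152.72 - 153.465| = 0.7450
hysteresis = max(diffs) = 1.1740

1.1740


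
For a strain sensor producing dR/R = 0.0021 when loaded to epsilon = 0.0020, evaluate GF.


GF = (dR/R) / epsilon
= 0.0021 / 0.0020
= 1.0500

1.0500


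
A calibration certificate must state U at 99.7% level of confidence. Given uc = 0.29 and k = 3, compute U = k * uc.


U = k * uc
U = 3 * 0.29
U = 0.8700

0.8700


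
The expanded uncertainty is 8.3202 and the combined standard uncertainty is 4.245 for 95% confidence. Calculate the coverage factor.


k = U / uc
k = 8.3202 / 4.245
k = 1.96

1.96


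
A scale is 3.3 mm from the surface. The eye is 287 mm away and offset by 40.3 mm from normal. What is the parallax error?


error = h * offset / d
= 3.3 * 40.3 / 287
= 0.4634

0.4634


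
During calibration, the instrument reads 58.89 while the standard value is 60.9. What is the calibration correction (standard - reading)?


Correction = standard - reading
= 60.9 - 58.89
= 2.0100

2.0100


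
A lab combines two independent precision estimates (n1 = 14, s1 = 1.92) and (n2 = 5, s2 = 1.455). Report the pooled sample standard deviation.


s_p = sqrt(((n1-1)*s1^2 + (n2-1)*s2^2) / (n1+n2-2))
numerator = (14-1)*1.92^2 + (5-1)*1.455^2 = 47.9232 + 8.4681 = 56.3913
denominator = 14 + 5 - 2 = 17
s_p^2 = 56.3913 / 17 = 3.3171353
s_p = sqrt(3.3171353) = 1.8213

1.8213


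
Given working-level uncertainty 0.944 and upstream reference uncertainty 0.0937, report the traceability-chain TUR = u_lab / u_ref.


TUR = u_lab / u_ref
= 0.944 / 0.0937
= 10.0747

10.0747


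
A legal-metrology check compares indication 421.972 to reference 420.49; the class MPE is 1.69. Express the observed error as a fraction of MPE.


e = indication - reference = 421.972 - 420.49 = 1.4820
|e| = 1.4820
ratio = |e| / MPE = 1.4820 / 1.69
ratio = 0.8769

0.8769


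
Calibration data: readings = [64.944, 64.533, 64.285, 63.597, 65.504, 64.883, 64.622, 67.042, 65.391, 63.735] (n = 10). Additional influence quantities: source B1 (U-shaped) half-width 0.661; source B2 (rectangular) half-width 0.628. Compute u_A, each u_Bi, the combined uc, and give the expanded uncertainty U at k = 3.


mean = (64.944 + 64.533 + 64.285 + 63.597 + 65.504 + 64.883 + 64.622 + 67.042 + 65.391 + 63.735) / 10 = 64.8536
s = sqrt(sum((x - mean)^2)/(n-1)) = 0.98994884
u_A = s / sqrt(n) = 0.98994884 / sqrt(10) = 0.31304931
u_B1 = 0.661 / sqrt(2) = 0.46739758
u_B2 = 0.628 / sqrt(3) = 0.36257597
uc = sqrt(0.31304931^2 + 0.46739758^2 + 0.36257597^2) = 0.66926953
U = k * uc = 3 * 0.66926953
U = 2.0078

2.0078


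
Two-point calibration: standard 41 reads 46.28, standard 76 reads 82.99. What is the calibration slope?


slope = (y2 - y1) / (x2 - x1)
= (82.99 - 46.28) / (76 - 41)
= 36.7100 / 35
= 1.0489

1.0489


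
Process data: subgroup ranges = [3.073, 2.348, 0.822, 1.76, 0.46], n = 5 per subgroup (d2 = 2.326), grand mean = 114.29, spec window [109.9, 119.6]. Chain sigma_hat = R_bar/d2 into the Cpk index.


R_bar = (3.073 + 2.348 + 0.822 + 1.76 + 0.46) / 5 = 1.6926
sigma = R_bar / d2 = 1.6926 / 2.326 = 0.72768702
Cp = (USL - LSL)/(6*sigma) = (119.6 - 109.9)/(6*0.72768702) = 2.2217
Cpu = (119.6 - 114.29)/(3*0.72768702) = 2.4324
Cpl = (114.29 - 109.9)/(3*0.72768702) = 2.0109
Cpk = min(Cpu, Cpl) = 2.0109

2.0109


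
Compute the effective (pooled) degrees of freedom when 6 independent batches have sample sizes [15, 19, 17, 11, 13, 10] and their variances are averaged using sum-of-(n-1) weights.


nu = sum_i (n_i - 1)
nu = ((15 - 1) + (19 - 1) + (17 - 1) + (11 - 1) + (13 - 1) + (10 - 1))
nu = 14 + 18 + 16 + 10 + 12 + 9
nu = 79

79


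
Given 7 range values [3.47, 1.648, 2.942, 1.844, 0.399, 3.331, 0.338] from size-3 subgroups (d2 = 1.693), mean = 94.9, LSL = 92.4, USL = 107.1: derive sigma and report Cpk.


R_bar = (3.47 + 1.648 + 2.942 + 1.844 + 0.399 + 3.331 + 0.338) / 7 = 1.996
sigma = R_bar / d2 = 1.996 / 1.693 = 1.1789722
Cp = (USL - LSL)/(6*sigma) = (107.1 - 92.4)/(6*1.1789722) = 2.0781
Cpu = (107.1 - 94.9)/(3*1.1789722) = 3.4493
Cpl = (94.9 - 92.4)/(3*1.1789722) = 0.7068
Cpk = min(Cpu, Cpl) = 0.7068

0.7068


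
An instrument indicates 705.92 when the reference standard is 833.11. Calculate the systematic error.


Systematic error = measured - true
= 705.92 - 833.11
= -127.1900

-127.1900


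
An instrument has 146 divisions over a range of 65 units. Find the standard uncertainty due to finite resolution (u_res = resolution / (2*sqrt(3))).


resolution = range / divisions
resolution = 65 / 146 = 0.44520548
u_res = resolution / (2*sqrt(3))
u_res = 0.44520548 / 3.4641016
u_res = 0.1285

0.1285


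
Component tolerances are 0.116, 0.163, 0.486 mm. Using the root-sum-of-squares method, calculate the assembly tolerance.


RSS = sqrt(0.116^2 + 0.163^2 + 0.486^2)
= sqrt(0.276221)
= 0.5256

0.5256


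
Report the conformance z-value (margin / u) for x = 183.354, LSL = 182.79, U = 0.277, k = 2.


u = U / k = 0.277 / 2 = 0.1385
margin = |LSL - x| = |182.79 - 183.354| = 0.564
z = margin / u = 0.564 / 0.1385
z = 4.0722

4.0722


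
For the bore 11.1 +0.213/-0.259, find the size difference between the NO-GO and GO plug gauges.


GO = nominal - lower_tol (smallest hole = maximum material condition)
GO = 11.1 - 0.259 = 10.841
NO-GO = nominal + upper_tol (largest hole = least material condition)
NO-GO = 11.1 + 0.213 = 11.313
spread = NO-GO - GO = 11.313 - 10.841 = 0.4720

0.4720


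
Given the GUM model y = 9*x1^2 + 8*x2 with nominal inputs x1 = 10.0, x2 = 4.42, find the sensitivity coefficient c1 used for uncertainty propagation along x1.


y = 9*x1^2 + 8*x2
dy/dx1 = 2*9*x1
Evaluate at x1 = 10.0: c1 = 18 * 10.0
c1 = 180.0000

180.0000


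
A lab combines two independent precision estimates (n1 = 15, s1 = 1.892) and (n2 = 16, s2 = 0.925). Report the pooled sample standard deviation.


s_p = sqrt(((n1-1)*s1^2 + (n2-1)*s2^2) / (n1+n2-2))
numerator = (15-1)*1.892^2 + (16-1)*0.925^2 = 50.115296 + 12.834375 = 62.949671
denominator = 15 + 16 - 2 = 29
s_p^2 = 62.949671 / 29 = 2.1706783
s_p = sqrt(2.1706783) = 1.4733

1.4733


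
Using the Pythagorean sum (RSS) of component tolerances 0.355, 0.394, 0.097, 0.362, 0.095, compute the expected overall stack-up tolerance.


RSS = sqrt(0.355^2 + 0.394^2 + 0.097^2 + 0.362^2 + 0.095^2)
= sqrt(0.430739)
= 0.6563

0.6563


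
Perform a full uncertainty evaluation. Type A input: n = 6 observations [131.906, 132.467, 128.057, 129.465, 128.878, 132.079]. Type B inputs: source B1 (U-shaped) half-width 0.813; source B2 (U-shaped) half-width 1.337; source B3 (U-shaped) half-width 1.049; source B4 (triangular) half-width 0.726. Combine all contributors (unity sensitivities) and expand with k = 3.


mean = (131.906 + 132.467 + 128.057 + 129.465 + 128.878 + 132.079) / 6 = 130.4753333
s = sqrt(sum((x - mean)^2)/(n-1)) = 1.8976761
u_A = s / sqrt(n) = 1.8976761 / sqrt(6) = 0.77472302
u_B1 = 0.813 / sqrt(2) = 0.57487781
u_B2 = 1.337 / sqrt(2) = 0.94540177
u_B3 = 1.049 / sqrt(2) = 0.74175501
u_B4 = 0.726 / sqrt(6) = 0.29638826
uc = sqrt(0.77472302^2 + 0.57487781^2 + 0.94540177^2 + 0.74175501^2 + 0.29638826^2) = 1.5692391
U = k * uc = 3 * 1.5692391
U = 4.7077

4.7077


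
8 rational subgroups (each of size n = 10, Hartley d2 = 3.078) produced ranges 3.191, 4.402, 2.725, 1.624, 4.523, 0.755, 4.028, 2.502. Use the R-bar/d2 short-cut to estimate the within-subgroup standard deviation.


R_bar = (3.191 + 4.402 + 2.725 + 1.624 + 4.523 + 0.755 + 4.028 + 2.502) / 8
R_bar = 23.75 / 8 = 2.96875
sigma_hat = R_bar / d2 = 2.96875 / 3.078 = 0.9645

0.9645


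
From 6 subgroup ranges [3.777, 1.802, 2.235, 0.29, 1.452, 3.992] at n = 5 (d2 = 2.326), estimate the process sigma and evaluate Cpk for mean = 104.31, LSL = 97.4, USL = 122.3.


R_bar = (3.777 + 1.802 + 2.235 + 0.29 + 1.452 + 3.992) / 6 = 2.258
sigma = R_bar / d2 = 2.258 / 2.326 = 0.97076526
Cp = (USL - LSL)/(6*sigma) = (122.3 - 97.4)/(6*0.97076526) = 4.2750
Cpu = (122.3 - 104.31)/(3*0.97076526) = 6.1773
Cpl = (104.31 - 97.4)/(3*0.97076526) = 2.3727
Cpk = min(Cpu, Cpl) = 2.3727

2.3727


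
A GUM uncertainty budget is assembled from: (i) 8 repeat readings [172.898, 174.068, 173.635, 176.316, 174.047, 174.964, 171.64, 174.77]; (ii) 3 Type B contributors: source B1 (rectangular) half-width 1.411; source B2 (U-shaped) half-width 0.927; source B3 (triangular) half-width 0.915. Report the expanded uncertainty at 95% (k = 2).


mean = (172.898 + 174.068 + 173.635 + 176.316 + 174.047 + 174.964 + 171.64 + 174.77) / 8 = 174.04225
s = sqrt(sum((x - mean)^2)/(n-1)) = 1.4038637
u_A = s / sqrt(n) = 1.4038637 / sqrt(8) = 0.49634077
u_B1 = 1.411 / sqrt(3) = 0.81464123
u_B2 = 0.927 / sqrt(2) = 0.65548799
u_B3 = 0.915 / sqrt(6) = 0.37354719
uc = sqrt(0.49634077^2 + 0.81464123^2 + 0.65548799^2 + 0.37354719^2) = 1.2162222
U = k * uc = 2 * 1.2162222
U = 2.4324

2.4324


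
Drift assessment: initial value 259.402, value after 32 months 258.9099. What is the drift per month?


rate = (v2 - v1) / months
= (258.9099 - 259.402) / 32
= -0.4921 / 32
= -0.0154

-0.0154


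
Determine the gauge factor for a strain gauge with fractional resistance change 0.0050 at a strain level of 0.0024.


GF = (dR/R) / epsilon
= 0.0050 / 0.0024
= 2.0833

2.0833


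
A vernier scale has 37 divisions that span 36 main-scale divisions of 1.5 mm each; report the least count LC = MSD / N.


LC = MSD / n_div
= 1.5 / 37
= 0.0405

0.0405


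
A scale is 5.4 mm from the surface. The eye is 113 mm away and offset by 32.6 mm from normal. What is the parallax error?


error = h * offset / d
= 5.4 * 32.6 / 113
= 1.5579

1.5579


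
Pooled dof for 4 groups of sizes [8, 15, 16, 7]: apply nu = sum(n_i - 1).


nu = sum_i (n_i - 1)
nu = ((8 - 1) + (15 - 1) + (16 - 1) + (7 - 1))
nu = 7 + 14 + 15 + 6
nu = 42

42


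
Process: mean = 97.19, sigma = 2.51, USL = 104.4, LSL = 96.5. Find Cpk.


Cpu = (USL - mean) / (3*sigma) = (104.4 - 97.19) / (3*2.51) = 0.9575
Cpl = (mean - LSL) / (3*sigma) = (97.19 - 96.5) / (3*2.51) = 0.0916
Cpk = min(Cpu, Cpl) = 0.0916

0.0916


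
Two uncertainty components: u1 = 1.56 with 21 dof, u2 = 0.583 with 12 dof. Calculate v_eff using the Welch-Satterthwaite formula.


uc = sqrt(u1^2 + u2^2) = sqrt(1.56^2 + 0.583^2) = 1.6653795
v_eff = uc^4 / (u1^4/v1 + u2^4/v2)
= 1.6653795^4 / (1.56^4/21 + 0.583^4/12)
= 7.6922406 / 0.29164652
v_eff = 26.3752

26.3752


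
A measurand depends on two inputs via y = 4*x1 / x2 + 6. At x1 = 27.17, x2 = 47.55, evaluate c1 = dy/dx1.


y = 4*x1 / x2 + 6
dy/dx1 = 4/x2
Evaluate at x2 = 47.55: c1 = 4 / 47.55
c1 = 0.0841

0.0841


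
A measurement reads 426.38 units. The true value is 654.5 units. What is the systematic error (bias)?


Systematic error = measured - true
= 426.38 - 654.5
= -228.1200

-228.1200


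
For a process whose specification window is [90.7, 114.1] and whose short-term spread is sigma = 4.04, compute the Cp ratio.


Cp = (USL - LSL) / (6 * sigma)
= (114.1 - 90.7) / (6 * 4.04)
= 23.4000 / 24.2400
= 0.9653

0.9653


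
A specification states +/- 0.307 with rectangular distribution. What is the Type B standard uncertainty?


u_B = half_width / sqrt(3)
u_B = 0.307 / 1.7320508
u_B = 0.1772

0.1772


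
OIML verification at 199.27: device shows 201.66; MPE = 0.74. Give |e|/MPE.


e = indication - reference = 201.66 - 199.27 = 2.3900
|e| = 2.3900
ratio = |e| / MPE = 2.3900 / 0.74
ratio = 3.2297

3.2297


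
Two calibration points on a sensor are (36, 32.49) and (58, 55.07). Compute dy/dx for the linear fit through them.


slope = (y2 - y1) / (x2 - x1)
= (55.07 - 32.49) / (58 - 36)
= 22.5800 / 22
= 1.0264

1.0264


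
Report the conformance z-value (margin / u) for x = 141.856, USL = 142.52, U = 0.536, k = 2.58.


u = U / k = 0.536 / 2.58 = 0.20775194
margin = |USL - x| = |142.52 - 141.856| = 0.664
z = margin / u = 0.664 / 0.20775194
z = 3.1961

3.1961


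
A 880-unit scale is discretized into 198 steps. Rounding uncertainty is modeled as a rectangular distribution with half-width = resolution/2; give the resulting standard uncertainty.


resolution = range / divisions
resolution = 880 / 198 = 4.4444444
u_res = resolution / (2*sqrt(3))
u_res = 4.4444444 / 3.4641016
u_res = 1.2830

1.2830


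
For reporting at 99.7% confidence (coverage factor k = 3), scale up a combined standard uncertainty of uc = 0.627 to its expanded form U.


U = k * uc
U = 3 * 0.627
U = 1.8810

1.8810


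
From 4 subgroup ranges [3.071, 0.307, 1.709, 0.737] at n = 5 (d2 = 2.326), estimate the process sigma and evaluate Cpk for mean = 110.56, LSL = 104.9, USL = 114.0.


R_bar = (3.071 + 0.307 + 1.709 + 0.737) / 4 = 1.456
sigma = R_bar / d2 = 1.456 / 2.326 = 0.62596733
Cp = (USL - LSL)/(6*sigma) = (114.0 - 104.9)/(6*0.62596733) = 2.4229
Cpu = (114.0 - 110.56)/(3*0.62596733) = 1.8318
Cpl = (110.56 - 104.9)/(3*0.62596733) = 3.0140
Cpk = min(Cpu, Cpl) = 1.8318

1.8318


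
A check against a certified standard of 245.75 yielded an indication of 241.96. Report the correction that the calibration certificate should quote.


Correction = standard - reading
= 245.75 - 241.96
= 3.7900

3.7900


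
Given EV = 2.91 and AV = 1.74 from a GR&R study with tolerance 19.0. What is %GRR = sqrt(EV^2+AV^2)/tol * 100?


GRR = sqrt(EV^2 + AV^2) = sqrt(2.91^2 + 1.74^2) = 3.3905309
%GRR = GRR / tol * 100 = 3.3905309 / 19.0 * 100
%GRR = 17.8449

17.8449


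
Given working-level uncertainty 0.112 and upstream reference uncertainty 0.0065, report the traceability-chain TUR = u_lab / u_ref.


TUR = u_lab / u_ref
= 0.112 / 0.0065
= 17.2308

17.2308


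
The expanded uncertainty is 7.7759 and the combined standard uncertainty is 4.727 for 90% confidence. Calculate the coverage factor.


k = U / uc
k = 7.7759 / 4.727
k = 1.645

1.645


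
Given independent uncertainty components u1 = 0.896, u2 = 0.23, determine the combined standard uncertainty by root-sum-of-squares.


uc = sqrt(0.896^2 + 0.23^2)
uc = sqrt(0.855716)
uc = 0.9250

0.9250


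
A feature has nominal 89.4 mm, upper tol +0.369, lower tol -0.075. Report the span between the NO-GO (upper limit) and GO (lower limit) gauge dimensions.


GO = nominal - lower_tol (smallest hole = maximum material condition)
GO = 89.4 - 0.075 = 89.325
NO-GO = nominal + upper_tol (largest hole = least material condition)
NO-GO = 89.4 + 0.369 = 89.769
spread = NO-GO - GO = 89.769 - 89.325 = 0.4440

0.4440


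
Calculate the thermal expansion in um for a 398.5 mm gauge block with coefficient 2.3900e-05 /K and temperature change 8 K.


dL = L * alpha * dT
= 398.5 * 2.3900e-05 * 8
= 0.0761932 mm
dL_um = 0.0761932 * 1000 = 76.1932 um

76.1932


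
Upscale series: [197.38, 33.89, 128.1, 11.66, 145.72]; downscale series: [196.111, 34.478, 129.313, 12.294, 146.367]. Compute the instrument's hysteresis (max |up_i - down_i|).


|197.38 - 196.111| = 1.2690
|33.89 - 34.478| = 0.5880
|128.1 - 129.313| = 1.2130
|11.66 - 12.294| = 0.6340
|145.72 - 146.367| = 0.6470
hysteresis = max(diffs) = 1.2690

1.2690


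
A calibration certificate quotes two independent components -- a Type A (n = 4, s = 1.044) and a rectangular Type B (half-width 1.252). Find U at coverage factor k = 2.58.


u_A = s / sqrt(n) = 1.044 / sqrt(4) = 0.522
u_B = half_width / sqrt(3) = 1.252 / sqrt(3) = 0.72284254
uc = sqrt(u_A^2 + u_B^2) = sqrt(0.522^2 + 0.72284254^2) = 0.8916195
U = k * uc = 2.58 * 0.8916195
U = 2.3004

2.3004


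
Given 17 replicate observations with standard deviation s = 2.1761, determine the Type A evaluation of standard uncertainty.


u_A = s / sqrt(n)
u_A = 2.1761 / sqrt(17)
u_A = 2.1761 / 4.1231056
u_A = 0.5278

0.5278


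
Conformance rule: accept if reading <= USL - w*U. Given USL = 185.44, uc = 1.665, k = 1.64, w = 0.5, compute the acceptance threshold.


U = k * uc = 1.64 * 1.665 = 2.7306
guard band g = w * U = 0.5 * 2.7306 = 1.3653
AL = USL - g = 185.44 - 1.3653
AL = 184.0747

184.0747


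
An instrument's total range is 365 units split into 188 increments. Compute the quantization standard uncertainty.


resolution = range / divisions
resolution = 365 / 188 = 1.9414894
u_res = resolution / (2*sqrt(3))
u_res = 1.9414894 / 3.4641016
u_res = 0.5605

0.5605


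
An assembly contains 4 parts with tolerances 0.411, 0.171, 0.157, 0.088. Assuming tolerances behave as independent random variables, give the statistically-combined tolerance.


RSS = sqrt(0.411^2 + 0.171^2 + 0.157^2 + 0.088^2)
= sqrt(0.230555)
= 0.4802

0.4802


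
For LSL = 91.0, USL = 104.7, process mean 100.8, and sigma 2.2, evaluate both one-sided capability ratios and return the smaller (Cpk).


Cpu = (USL - mean) / (3*sigma) = (104.7 - 100.8) / (3*2.2) = 0.5909
Cpl = (mean - LSL) / (3*sigma) = (100.8 - 91.0) / (3*2.2) = 1.4848
Cpk = min(Cpu, Cpl) = 0.5909

0.5909


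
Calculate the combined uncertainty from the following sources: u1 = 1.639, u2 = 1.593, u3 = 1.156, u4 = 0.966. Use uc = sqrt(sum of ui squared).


uc = sqrt(1.639^2 + 1.593^2 + 1.156^2 + 0.966^2)
uc = sqrt(7.493462)
uc = 2.7374

2.7374


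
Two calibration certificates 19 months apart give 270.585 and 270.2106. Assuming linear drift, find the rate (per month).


rate = (v2 - v1) / months
= (270.2106 - 270.585) / 19
= -0.3744 / 19
= -0.0197

-0.0197


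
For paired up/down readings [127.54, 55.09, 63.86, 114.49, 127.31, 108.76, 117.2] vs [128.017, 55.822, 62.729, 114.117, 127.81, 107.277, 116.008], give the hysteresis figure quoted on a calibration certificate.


|127.54 - 128.017| = 0.4770
|55.09 - 55.822| = 0.7320
|63.86 - 62.729| = 1.1310
|114.49 - 114.117| = 0.3730
|127.31 - 127.81| = 0.5000
|108.76 - 107.277| = 1.4830
|117.2 - 116.008| = 1.1920
hysteresis = max(diffs) = 1.4830

1.4830


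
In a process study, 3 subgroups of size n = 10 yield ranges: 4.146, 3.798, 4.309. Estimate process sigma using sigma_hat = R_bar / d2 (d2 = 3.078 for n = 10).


R_bar = (4.146 + 3.798 + 4.309) / 3
R_bar = 12.253 / 3 = 4.0843333
sigma_hat = R_bar / d2 = 4.0843333 / 3.078 = 1.3269

1.3269


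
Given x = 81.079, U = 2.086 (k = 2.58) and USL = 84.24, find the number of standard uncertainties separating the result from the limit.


u = U / k = 2.086 / 2.58 = 0.80852713
margin = |USL - x| = |84.24 - 81.079| = 3.161
z = margin / u = 3.161 / 0.80852713
z = 3.9096

3.9096


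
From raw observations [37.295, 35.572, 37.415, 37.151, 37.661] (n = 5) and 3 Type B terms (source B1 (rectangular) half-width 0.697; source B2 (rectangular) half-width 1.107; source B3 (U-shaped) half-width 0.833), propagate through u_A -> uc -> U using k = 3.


mean = (37.295 + 35.572 + 37.415 + 37.151 + 37.661) / 5 = 37.0188
s = sqrt(sum((x - mean)^2)/(n-1)) = 0.83011879
u_A = s / sqrt(n) = 0.83011879 / sqrt(5) = 0.37124041
u_B1 = 0.697 / sqrt(3) = 0.40241314
u_B2 = 1.107 / sqrt(3) = 0.63912675
u_B3 = 0.833 / sqrt(2) = 0.58901995
uc = sqrt(0.37124041^2 + 0.40241314^2 + 0.63912675^2 + 0.58901995^2) = 1.0272211
U = k * uc = 3 * 1.0272211
U = 3.0817

3.0817


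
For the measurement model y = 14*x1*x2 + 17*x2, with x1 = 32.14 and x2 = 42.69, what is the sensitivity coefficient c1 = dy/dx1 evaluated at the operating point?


y = 14*x1*x2 + 17*x2
dy/dx1 = 14*x2
Evaluate at x2 = 42.69: c1 = 14 * 42.69
c1 = 597.6600

597.6600


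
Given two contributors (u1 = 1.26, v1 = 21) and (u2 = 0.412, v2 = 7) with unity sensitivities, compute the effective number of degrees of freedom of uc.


uc = sqrt(u1^2 + u2^2) = sqrt(1.26^2 + 0.412^2) = 1.3256485
v_eff = uc^4 / (u1^4/v1 + u2^4/v2)
= 1.3256485^4 / (1.26^4/21 + 0.412^4/7)
= 3.0882577 / 0.12413871
v_eff = 24.8775

24.8775


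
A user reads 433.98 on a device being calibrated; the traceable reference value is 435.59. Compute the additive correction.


Correction = standard - reading
= 435.59 - 433.98
= 1.6100

1.6100


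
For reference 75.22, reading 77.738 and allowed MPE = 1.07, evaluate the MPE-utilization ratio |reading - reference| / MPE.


e = indication - reference = 77.738 - 75.22 = 2.5180
|e| = 2.5180
ratio = |e| / MPE = 2.5180 / 1.07
ratio = 2.3533

2.3533


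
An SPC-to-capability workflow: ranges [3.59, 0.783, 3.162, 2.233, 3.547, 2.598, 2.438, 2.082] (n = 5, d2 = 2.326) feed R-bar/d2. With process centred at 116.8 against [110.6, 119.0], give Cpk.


R_bar = (3.59 + 0.783 + 3.162 + 2.233 + 3.547 + 2.598 + 2.438 + 2.082) / 8 = 2.554125
sigma = R_bar / d2 = 2.554125 / 2.326 = 1.0980761
Cp = (USL - LSL)/(6*sigma) = (119.0 - 110.6)/(6*1.0980761) = 1.2750
Cpu = (119.0 - 116.8)/(3*1.0980761) = 0.6678
Cpl = (116.8 - 110.6)/(3*1.0980761) = 1.8821
Cpk = min(Cpu, Cpl) = 0.6678

0.6678


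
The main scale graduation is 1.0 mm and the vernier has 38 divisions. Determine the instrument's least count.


LC = MSD / n_div
= 1.0 / 38
= 0.0263

0.0263


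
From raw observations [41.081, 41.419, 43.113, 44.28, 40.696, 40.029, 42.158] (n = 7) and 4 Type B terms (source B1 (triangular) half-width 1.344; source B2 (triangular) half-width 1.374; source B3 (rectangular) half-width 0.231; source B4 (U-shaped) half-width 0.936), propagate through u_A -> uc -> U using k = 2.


mean = (41.081 + 41.419 + 43.113 + 44.28 + 40.696 + 40.029 + 42.158) / 7 = 41.82514286
s = sqrt(sum((x - mean)^2)/(n-1)) = 1.4728367
u_A = s / sqrt(n) = 1.4728367 / sqrt(7) = 0.55667995
u_B1 = 1.344 / sqrt(6) = 0.5486857
u_B2 = 1.374 / sqrt(6) = 0.56093315
u_B3 = 0.231 / sqrt(3) = 0.13336791
u_B4 = 0.936 / sqrt(2) = 0.66185195
uc = sqrt(0.55667995^2 + 0.5486857^2 + 0.56093315^2 + 0.13336791^2 + 0.66185195^2) = 1.1753423
U = k * uc = 2 * 1.1753423
U = 2.3507

2.3507


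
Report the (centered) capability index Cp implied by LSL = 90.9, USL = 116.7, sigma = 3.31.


Cp = (USL - LSL) / (6 * sigma)
= (116.7 - 90.9) / (6 * 3.31)
= 25.8000 / 19.8600
= 1.2991

1.2991


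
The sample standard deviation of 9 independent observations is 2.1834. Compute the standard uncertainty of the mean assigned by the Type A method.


u_A = s / sqrt(n)
u_A = 2.1834 / sqrt(9)
u_A = 2.1834 / 3
u_A = 0.7278

0.7278


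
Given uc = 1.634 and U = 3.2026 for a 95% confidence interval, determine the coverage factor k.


k = U / uc
k = 3.2026 / 1.634
k = 1.96

1.96


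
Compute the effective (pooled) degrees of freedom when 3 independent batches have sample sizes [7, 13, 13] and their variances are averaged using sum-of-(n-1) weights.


nu = sum_i (n_i - 1)
nu = ((7 - 1) + (13 - 1) + (13 - 1))
nu = 6 + 12 + 12
nu = 30

30


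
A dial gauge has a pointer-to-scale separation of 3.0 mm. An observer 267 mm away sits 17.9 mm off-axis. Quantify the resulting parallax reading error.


error = h * offset / d
= 3.0 * 17.9 / 267
= 0.2011

0.2011


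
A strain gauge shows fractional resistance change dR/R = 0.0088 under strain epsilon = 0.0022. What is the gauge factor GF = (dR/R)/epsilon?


GF = (dR/R) / epsilon
= 0.0088 / 0.0022
= 4.0000

4.0000


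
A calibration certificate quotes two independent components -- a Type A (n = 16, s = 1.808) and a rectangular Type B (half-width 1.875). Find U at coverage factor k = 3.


u_A = s / sqrt(n) = 1.808 / sqrt(16) = 0.452
u_B = half_width / sqrt(3) = 1.875 / sqrt(3) = 1.0825318
uc = sqrt(u_A^2 + u_B^2) = sqrt(0.452^2 + 1.0825318^2) = 1.1731066
U = k * uc = 3 * 1.1731066
U = 3.5193

3.5193


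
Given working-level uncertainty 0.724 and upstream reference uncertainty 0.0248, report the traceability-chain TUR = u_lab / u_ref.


TUR = u_lab / u_ref
= 0.724 / 0.0248
= 29.1935

29.1935


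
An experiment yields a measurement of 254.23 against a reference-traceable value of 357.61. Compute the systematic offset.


Systematic error = measured - true
= 254.23 - 357.61
= -103.3800

-103.3800


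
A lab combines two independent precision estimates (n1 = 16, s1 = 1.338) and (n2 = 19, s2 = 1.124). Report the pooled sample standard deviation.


s_p = sqrt(((n1-1)*s1^2 + (n2-1)*s2^2) / (n1+n2-2))
numerator = (16-1)*1.338^2 + (19-1)*1.124^2 = 26.85366 + 22.740768 = 49.594428
denominator = 16 + 19 - 2 = 33
s_p^2 = 49.594428 / 33 = 1.5028615
s_p = sqrt(1.5028615) = 1.2259

1.2259


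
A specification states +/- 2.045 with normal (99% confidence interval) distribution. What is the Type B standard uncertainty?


u_B = half_width / 2.576
u_B = 2.045 / 2.576
u_B = 0.7939

0.7939


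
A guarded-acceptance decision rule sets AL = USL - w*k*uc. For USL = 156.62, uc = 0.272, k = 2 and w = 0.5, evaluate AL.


U = k * uc = 2 * 0.272 = 0.544
guard band g = w * U = 0.5 * 0.544 = 0.272
AL = USL - g = 156.62 - 0.272
AL = 156.3480

156.3480


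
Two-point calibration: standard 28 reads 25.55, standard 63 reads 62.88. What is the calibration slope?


slope = (y2 - y1) / (x2 - x1)
= (62.88 - 25.55) / (63 - 28)
= 37.3300 / 35
= 1.0666

1.0666
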